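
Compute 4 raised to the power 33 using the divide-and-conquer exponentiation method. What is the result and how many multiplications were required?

Computing 4^33 by squaring (build up from 4^1; each line after the first costs one multiplication):

4^1 = 4
4^2 = (4^1)^2 = 4^2 = 16
4^4 = (4^2)^2 = 16^2 = 256
4^8 = (4^4)^2 = 256^2 = 65536
4^16 = (4^8)^2 = 65536^2 = 4294967296
4^32 = (4^16)^2 = 4294967296^2 = 18446744073709551616
4^33 = 4 * 4^32 = 4 * 18446744073709551616 = 73786976294838206464

Result: 73786976294838206464
Multiplications needed: 6 (6 lines after 4^1)

4^33 = 73786976294838206464. Using exponentiation by squaring, this requires 6 multiplications. The key idea: if the exponent is even, square the half-power; if odd, multiply by the base once.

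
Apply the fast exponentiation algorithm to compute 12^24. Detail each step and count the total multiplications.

Computing 12^24 by squaring (build up from 12^1; each line after the first costs one multiplication):

12^1 = 12
12^2 = (12^1)^2 = 12^2 = 144
12^3 = 12 * 12^2 = 12 * 144 = 1728
12^6 = (12^3)^2 = 1728^2 = 2985984
12^12 = (12^6)^2 = 2985984^2 = 8916100448256
12^24 = (12^12)^2 = 8916100448256^2 = 79496847203390844133441536

Result: 79496847203390844133441536
Multiplications needed: 5 (5 lines after 12^1)

12^24 = 79496847203390844133441536. Using exponentiation by squaring, this requires 5 multiplications. The key idea: if the exponent is even, square the half-power; if odd, multiply by the base once.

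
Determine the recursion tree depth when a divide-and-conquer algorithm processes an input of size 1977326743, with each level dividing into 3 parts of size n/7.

For divide and conquer with division factor 7:

Problem sizes at each level:
Level 0: 1977326743
Level 1: 282475249
Level 2: 40353607
Level 3: 5764801
Level 4: 823543
Level 5: 117649
Level 6: 16807
Level 7: 2401
Level 8: 343
Level 9: 49
Level 10: 7
Level 11: 1

The root is level 0 and the size-1 base case is level 11 (the tree spans levels 0 through 11, i.e. 12 levels counting the root), so the depth is the number of divisions: log_7(1977326743) = 11

The recursion tree depth is log_7(1977326743) = 11. At each level, the problem size is divided by 7, so it takes 11 divisions to reduce to a base case of size 1. The algorithm makes 3 recursive calls at each level.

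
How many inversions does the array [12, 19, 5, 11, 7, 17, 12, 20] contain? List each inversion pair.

Finding inversions in [12, 19, 5, 11, 7, 17, 12, 20]:

(0, 2): arr[0]=12 > arr[2]=5
(0, 3): arr[0]=12 > arr[3]=11
(0, 4): arr[0]=12 > arr[4]=7
(1, 2): arr[1]=19 > arr[2]=5
(1, 3): arr[1]=19 > arr[3]=11
(1, 4): arr[1]=19 > arr[4]=7
(1, 5): arr[1]=19 > arr[5]=17
(1, 6): arr[1]=19 > arr[6]=12
(3, 4): arr[3]=11 > arr[4]=7
(5, 6): arr[5]=17 > arr[6]=12

Total inversions: 10

The array has 10 inversion(s): (0,2), (0,3), (0,4), (1,2), (1,3), (1,4), (1,5), (1,6), (3,4), (5,6). Each pair (i,j) satisfies i < j and arr[i] > arr[j].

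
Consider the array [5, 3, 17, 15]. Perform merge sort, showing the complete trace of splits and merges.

Merge sort trace:

Split: [5, 3, 17, 15] -> [5, 3] and [17, 15]
  Split: [5, 3] -> [5] and [3]
  Merge: [5] + [3] -> [3, 5]
  Split: [17, 15] -> [17] and [15]
  Merge: [17] + [15] -> [15, 17]
Merge: [3, 5] + [15, 17] -> [3, 5, 15, 17]

Final sorted array: [3, 5, 15, 17]

The merge sort proceeds by recursively splitting the array and merging sorted halves.
After all merges, the sorted array is [3, 5, 15, 17].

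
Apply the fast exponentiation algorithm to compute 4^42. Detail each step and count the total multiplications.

Computing 4^42 by squaring (build up from 4^1; each line after the first costs one multiplication):

4^1 = 4
4^2 = (4^1)^2 = 4^2 = 16
4^4 = (4^2)^2 = 16^2 = 256
4^5 = 4 * 4^4 = 4 * 256 = 1024
4^10 = (4^5)^2 = 1024^2 = 1048576
4^20 = (4^10)^2 = 1048576^2 = 1099511627776
4^21 = 4 * 4^20 = 4 * 1099511627776 = 4398046511104
4^42 = (4^21)^2 = 4398046511104^2 = 19342813113834066795298816

Result: 19342813113834066795298816
Multiplications needed: 7 (7 lines after 4^1)

4^42 = 19342813113834066795298816. Using exponentiation by squaring, this requires 7 multiplications. The key idea: if the exponent is even, square the half-power; if odd, multiply by the base once.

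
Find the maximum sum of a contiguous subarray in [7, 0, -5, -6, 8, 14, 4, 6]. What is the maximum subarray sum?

Using Kadane's algorithm on [7, 0, -5, -6, 8, 14, 4, 6]:

Scanning through the array:
Position 1 (value 0): max_ending_here = 7, max_so_far = 7
Position 2 (value -5): max_ending_here = 2, max_so_far = 7
Position 3 (value -6): max_ending_here = -4, max_so_far = 7
Position 4 (value 8): max_ending_here = 8, max_so_far = 8
Position 5 (value 14): max_ending_here = 22, max_so_far = 22
Position 6 (value 4): max_ending_here = 26, max_so_far = 26
Position 7 (value 6): max_ending_here = 32, max_so_far = 32

Maximum subarray: [8, 14, 4, 6]
Maximum sum: 32

The maximum subarray is [8, 14, 4, 6] with sum 32. This subarray runs from index 4 to index 7.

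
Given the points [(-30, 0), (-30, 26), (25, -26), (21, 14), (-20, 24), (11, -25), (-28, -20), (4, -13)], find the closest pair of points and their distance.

Computing all pairwise distances among 8 points:

d((-30, 0), (-30, 26)) = 26.0
d((-30, 0), (25, -26)) = 60.8358
d((-30, 0), (21, 14)) = 52.8867
d((-30, 0), (-20, 24)) = 26.0
d((-30, 0), (11, -25)) = 48.0208
d((-30, 0), (-28, -20)) = 20.0998
d((-30, 0), (4, -13)) = 36.4005
d((-30, 26), (25, -26)) = 75.6902
d((-30, 26), (21, 14)) = 52.3927
d((-30, 26), (-20, 24)) = 10.198 <-- minimum
d((-30, 26), (11, -25)) = 65.437
d((-30, 26), (-28, -20)) = 46.0435
d((-30, 26), (4, -13)) = 51.7397
d((25, -26), (21, 14)) = 40.1995
d((25, -26), (-20, 24)) = 67.2681
d((25, -26), (11, -25)) = 14.0357
d((25, -26), (-28, -20)) = 53.3385
d((25, -26), (4, -13)) = 24.6982
d((21, 14), (-20, 24)) = 42.2019
d((21, 14), (11, -25)) = 40.2616
d((21, 14), (-28, -20)) = 59.6406
d((21, 14), (4, -13)) = 31.9061
d((-20, 24), (11, -25)) = 57.9828
d((-20, 24), (-28, -20)) = 44.7214
d((-20, 24), (4, -13)) = 44.1022
d((11, -25), (-28, -20)) = 39.3192
d((11, -25), (4, -13)) = 13.8924
d((-28, -20), (4, -13)) = 32.7567

Closest pair: (-30, 26) and (-20, 24) with distance 10.198

The closest pair is (-30, 26) and (-20, 24) with Euclidean distance 10.198. For 8 points, brute-force pairwise comparison is shown above. For large n, the divide-and-conquer algorithm (sort by x, recurse on halves, check the dividing strip) achieves O(n log n).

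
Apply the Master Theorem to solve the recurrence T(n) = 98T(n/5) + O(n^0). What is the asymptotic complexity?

Master Theorem for T(n) = 98T(n/5) + O(n^0):

a = 98, b = 5, c = 0
log_b(a) = log_5(98) = 2.8488

Case 1: c = 0 < log_5(98) = 2.8488
T(n) = O(n^(log_5 98))

For T(n) = 98T(n/5) + O(n^0): log_5(98) = 2.8488. This is Case 1 of the Master Theorem (c < log_b(a), work dominated by leaves), giving O(n^(log_5 98)).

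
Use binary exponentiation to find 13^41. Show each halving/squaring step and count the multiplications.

Computing 13^41 by squaring (build up from 13^1; each line after the first costs one multiplication):

13^1 = 13
13^2 = (13^1)^2 = 13^2 = 169
13^4 = (13^2)^2 = 169^2 = 28561
13^5 = 13 * 13^4 = 13 * 28561 = 371293
13^10 = (13^5)^2 = 371293^2 = 137858491849
13^20 = (13^10)^2 = 137858491849^2 = 19004963774880799438801
13^40 = (13^20)^2 = 19004963774880799438801^2 = 361188648084531445929920877641340156544317601
13^41 = 13 * 13^40 = 13 * 361188648084531445929920877641340156544317601 = 4695452425098908797088971409337422035076128813

Result: 4695452425098908797088971409337422035076128813
Multiplications needed: 7 (7 lines after 13^1)

13^41 = 4695452425098908797088971409337422035076128813. Using exponentiation by squaring, this requires 7 multiplications. The key idea: if the exponent is even, square the half-power; if odd, multiply by the base once.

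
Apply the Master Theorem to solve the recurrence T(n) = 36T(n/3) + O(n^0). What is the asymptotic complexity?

Master Theorem for T(n) = 36T(n/3) + O(n^0):

a = 36, b = 3, c = 0
log_b(a) = log_3(36) = 3.2619

Case 1: c = 0 < log_3(36) = 3.2619
T(n) = O(n^(log_3 36))

For T(n) = 36T(n/3) + O(n^0): log_3(36) = 3.2619. This is Case 1 of the Master Theorem (c < log_b(a), work dominated by leaves), giving O(n^(log_3 36)).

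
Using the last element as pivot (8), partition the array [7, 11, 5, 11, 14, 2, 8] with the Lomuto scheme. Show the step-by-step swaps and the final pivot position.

Lomuto partition with pivot = 8:

Initial array: [7, 11, 5, 11, 14, 2, 8]

arr[0]=7 <= 8: swap with position 0, array becomes [7, 11, 5, 11, 14, 2, 8]
arr[1]=11 > 8: no swap
arr[2]=5 <= 8: swap with position 1, array becomes [7, 5, 11, 11, 14, 2, 8]
arr[3]=11 > 8: no swap
arr[4]=14 > 8: no swap
arr[5]=2 <= 8: swap with position 2, array becomes [7, 5, 2, 11, 14, 11, 8]

Place pivot at position 3: [7, 5, 2, 8, 14, 11, 11]
Pivot position: 3

After partitioning with pivot 8, the array becomes [7, 5, 2, 8, 14, 11, 11]. The pivot is placed at index 3. All elements to the left of the pivot are <= 8, and all elements to the right are > 8.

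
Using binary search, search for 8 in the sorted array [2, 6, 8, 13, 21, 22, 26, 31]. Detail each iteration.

Binary search for 8 in [2, 6, 8, 13, 21, 22, 26, 31]:

lo=0, hi=7, mid=3, arr[mid]=13 -> 13 > 8, search left half
lo=0, hi=2, mid=1, arr[mid]=6 -> 6 < 8, search right half
lo=2, hi=2, mid=2, arr[mid]=8 -> Found target at index 2!

Binary search finds 8 at index 2 after 3 comparisons. The search repeatedly halves the search space by comparing with the middle element.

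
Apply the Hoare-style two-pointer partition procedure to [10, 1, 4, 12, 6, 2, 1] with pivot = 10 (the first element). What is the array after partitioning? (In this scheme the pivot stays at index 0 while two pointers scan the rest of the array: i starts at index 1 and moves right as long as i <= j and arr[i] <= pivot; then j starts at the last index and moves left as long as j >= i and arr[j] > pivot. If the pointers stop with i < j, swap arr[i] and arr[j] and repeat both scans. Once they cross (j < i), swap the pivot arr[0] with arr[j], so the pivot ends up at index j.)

Hoare-style two-pointer partition with pivot = 10:

Initial array: [10, 1, 4, 12, 6, 2, 1]

Pointers start at i = 1, j = 6.
i stops at index 3 (arr[3]=12 > 10), j stops at index 6 (arr[6]=1 <= 10): swap arr[3] and arr[6], array becomes [10, 1, 4, 1, 6, 2, 12]
i ends at 6, j ends at 5: the pointers have crossed (j < i), so scanning stops.

Swap pivot arr[0] with arr[5] to place pivot at position 5: [2, 1, 4, 1, 6, 10, 12]
Pivot position: 5

After partitioning with pivot 10, the array becomes [2, 1, 4, 1, 6, 10, 12]. The pivot is placed at index 5. All elements to the left of the pivot are <= 10, and all elements to the right are > 10.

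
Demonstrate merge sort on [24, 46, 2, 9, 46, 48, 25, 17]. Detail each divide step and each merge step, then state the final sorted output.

Merge sort trace:

Split: [24, 46, 2, 9, 46, 48, 25, 17] -> [24, 46, 2, 9] and [46, 48, 25, 17]
  Split: [24, 46, 2, 9] -> [24, 46] and [2, 9]
    Split: [24, 46] -> [24] and [46]
    Merge: [24] + [46] -> [24, 46]
    Split: [2, 9] -> [2] and [9]
    Merge: [2] + [9] -> [2, 9]
  Merge: [24, 46] + [2, 9] -> [2, 9, 24, 46]
  Split: [46, 48, 25, 17] -> [46, 48] and [25, 17]
    Split: [46, 48] -> [46] and [48]
    Merge: [46] + [48] -> [46, 48]
    Split: [25, 17] -> [25] and [17]
    Merge: [25] + [17] -> [17, 25]
  Merge: [46, 48] + [17, 25] -> [17, 25, 46, 48]
Merge: [2, 9, 24, 46] + [17, 25, 46, 48] -> [2, 9, 17, 24, 25, 46, 46, 48]

Final sorted array: [2, 9, 17, 24, 25, 46, 46, 48]

The merge sort proceeds by recursively splitting the array and merging sorted halves.
After all merges, the sorted array is [2, 9, 17, 24, 25, 46, 46, 48].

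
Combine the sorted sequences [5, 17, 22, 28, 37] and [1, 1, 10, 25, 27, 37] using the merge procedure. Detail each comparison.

Merging process:

Compare 5 vs 1: take 1 from right. Merged: [1]
Compare 5 vs 1: take 1 from right. Merged: [1, 1]
Compare 5 vs 10: take 5 from left. Merged: [1, 1, 5]
Compare 17 vs 10: take 10 from right. Merged: [1, 1, 5, 10]
Compare 17 vs 25: take 17 from left. Merged: [1, 1, 5, 10, 17]
Compare 22 vs 25: take 22 from left. Merged: [1, 1, 5, 10, 17, 22]
Compare 28 vs 25: take 25 from right. Merged: [1, 1, 5, 10, 17, 22, 25]
Compare 28 vs 27: take 27 from right. Merged: [1, 1, 5, 10, 17, 22, 25, 27]
Compare 28 vs 37: take 28 from left. Merged: [1, 1, 5, 10, 17, 22, 25, 27, 28]
Compare 37 vs 37: take 37 from left. Merged: [1, 1, 5, 10, 17, 22, 25, 27, 28, 37]
Append remaining from right: [37]. Merged: [1, 1, 5, 10, 17, 22, 25, 27, 28, 37, 37]

Final merged array: [1, 1, 5, 10, 17, 22, 25, 27, 28, 37, 37]
Total comparisons: 10

The merged array is [1, 1, 5, 10, 17, 22, 25, 27, 28, 37, 37], requiring 10 comparisons. The merge step runs in O(n) time where n is the total number of elements.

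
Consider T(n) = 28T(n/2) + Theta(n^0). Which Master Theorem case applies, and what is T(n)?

Master Theorem for T(n) = 28T(n/2) + O(n^0):

a = 28, b = 2, c = 0
log_b(a) = log_2(28) = 4.8074

Case 1: c = 0 < log_2(28) = 4.8074
T(n) = O(n^(log_2 28))

For T(n) = 28T(n/2) + O(n^0): log_2(28) = 4.8074. This is Case 1 of the Master Theorem (c < log_b(a), work dominated by leaves), giving O(n^(log_2 28)).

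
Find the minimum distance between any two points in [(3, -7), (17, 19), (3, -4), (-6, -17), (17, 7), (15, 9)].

Computing all pairwise distances among 6 points:

d((3, -7), (17, 19)) = 29.5296
d((3, -7), (3, -4)) = 3.0
d((3, -7), (-6, -17)) = 13.4536
d((3, -7), (17, 7)) = 19.799
d((3, -7), (15, 9)) = 20.0
d((17, 19), (3, -4)) = 26.9258
d((17, 19), (-6, -17)) = 42.72
d((17, 19), (17, 7)) = 12.0
d((17, 19), (15, 9)) = 10.198
d((3, -4), (-6, -17)) = 15.8114
d((3, -4), (17, 7)) = 17.8045
d((3, -4), (15, 9)) = 17.6918
d((-6, -17), (17, 7)) = 33.2415
d((-6, -17), (15, 9)) = 33.4215
d((17, 7), (15, 9)) = 2.8284 <-- minimum

Closest pair: (17, 7) and (15, 9) with distance 2.8284

The closest pair is (17, 7) and (15, 9) with Euclidean distance 2.8284. For 6 points, brute-force pairwise comparison is shown above. For large n, the divide-and-conquer algorithm (sort by x, recurse on halves, check the dividing strip) achieves O(n log n).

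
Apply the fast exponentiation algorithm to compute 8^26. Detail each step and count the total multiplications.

Computing 8^26 by squaring (build up from 8^1; each line after the first costs one multiplication):

8^1 = 8
8^2 = (8^1)^2 = 8^2 = 64
8^3 = 8 * 8^2 = 8 * 64 = 512
8^6 = (8^3)^2 = 512^2 = 262144
8^12 = (8^6)^2 = 262144^2 = 68719476736
8^13 = 8 * 8^12 = 8 * 68719476736 = 549755813888
8^26 = (8^13)^2 = 549755813888^2 = 302231454903657293676544

Result: 302231454903657293676544
Multiplications needed: 6 (6 lines after 8^1)

8^26 = 302231454903657293676544. Using exponentiation by squaring, this requires 6 multiplications. The key idea: if the exponent is even, square the half-power; if odd, multiply by the base once.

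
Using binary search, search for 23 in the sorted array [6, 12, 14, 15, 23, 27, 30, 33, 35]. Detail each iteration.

Binary search for 23 in [6, 12, 14, 15, 23, 27, 30, 33, 35]:

lo=0, hi=8, mid=4, arr[mid]=23 -> Found target at index 4!

Binary search finds 23 at index 4 after 1 comparisons. The search repeatedly halves the search space by comparing with the middle element.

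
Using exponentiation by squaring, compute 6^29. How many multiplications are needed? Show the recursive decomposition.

Computing 6^29 by squaring (build up from 6^1; each line after the first costs one multiplication):

6^1 = 6
6^2 = (6^1)^2 = 6^2 = 36
6^3 = 6 * 6^2 = 6 * 36 = 216
6^6 = (6^3)^2 = 216^2 = 46656
6^7 = 6 * 6^6 = 6 * 46656 = 279936
6^14 = (6^7)^2 = 279936^2 = 78364164096
6^28 = (6^14)^2 = 78364164096^2 = 6140942214464815497216
6^29 = 6 * 6^28 = 6 * 6140942214464815497216 = 36845653286788892983296

Result: 36845653286788892983296
Multiplications needed: 7 (7 lines after 6^1)

6^29 = 36845653286788892983296. Using exponentiation by squaring, this requires 7 multiplications. The key idea: if the exponent is even, square the half-power; if odd, multiply by the base once.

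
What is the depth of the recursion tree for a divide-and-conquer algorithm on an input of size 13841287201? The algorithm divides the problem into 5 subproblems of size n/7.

For divide and conquer with division factor 7:

Problem sizes at each level:
Level 0: 13841287201
Level 1: 1977326743
Level 2: 282475249
Level 3: 40353607
Level 4: 5764801
Level 5: 823543
Level 6: 117649
Level 7: 16807
Level 8: 2401
Level 9: 343
Level 10: 49
Level 11: 7
Level 12: 1

The root is level 0 and the size-1 base case is level 12 (the tree spans levels 0 through 12, i.e. 13 levels counting the root), so the depth is the number of divisions: log_7(13841287201) = 12

The recursion tree depth is log_7(13841287201) = 12. At each level, the problem size is divided by 7, so it takes 12 divisions to reduce to a base case of size 1. The algorithm makes 5 recursive calls at each level.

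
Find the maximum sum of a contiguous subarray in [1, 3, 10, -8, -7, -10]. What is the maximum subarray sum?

Using Kadane's algorithm on [1, 3, 10, -8, -7, -10]:

Scanning through the array:
Position 1 (value 3): max_ending_here = 4, max_so_far = 4
Position 2 (value 10): max_ending_here = 14, max_so_far = 14
Position 3 (value -8): max_ending_here = 6, max_so_far = 14
Position 4 (value -7): max_ending_here = -1, max_so_far = 14
Position 5 (value -10): max_ending_here = -10, max_so_far = 14

Maximum subarray: [1, 3, 10]
Maximum sum: 14

The maximum subarray is [1, 3, 10] with sum 14. This subarray runs from index 0 to index 2.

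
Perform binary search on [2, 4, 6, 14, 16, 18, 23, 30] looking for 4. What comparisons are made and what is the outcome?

Binary search for 4 in [2, 4, 6, 14, 16, 18, 23, 30]:

lo=0, hi=7, mid=3, arr[mid]=14 -> 14 > 4, search left half
lo=0, hi=2, mid=1, arr[mid]=4 -> Found target at index 1!

Binary search finds 4 at index 1 after 2 comparisons. The search repeatedly halves the search space by comparing with the middle element.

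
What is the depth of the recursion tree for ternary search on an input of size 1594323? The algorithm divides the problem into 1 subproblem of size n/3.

For divide and conquer with division factor 3:

Problem sizes at each level:
Level 0: 1594323
Level 1: 531441
Level 2: 177147
Level 3: 59049
Level 4: 19683
Level 5: 6561
Level 6: 2187
Level 7: 729
Level 8: 243
Level 9: 81
Level 10: 27
Level 11: 9
Level 12: 3
Level 13: 1

The root is level 0 and the size-1 base case is level 13 (the tree spans levels 0 through 13, i.e. 14 levels counting the root), so the depth is the number of divisions: log_3(1594323) = 13

The recursion tree depth is log_3(1594323) = 13. At each level, the problem size is divided by 3, so it takes 13 divisions to reduce to a base case of size 1. The algorithm makes 1 recursive call at each level.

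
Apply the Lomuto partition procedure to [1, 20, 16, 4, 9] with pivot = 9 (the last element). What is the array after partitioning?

Lomuto partition with pivot = 9:

Initial array: [1, 20, 16, 4, 9]

arr[0]=1 <= 9: swap with position 0, array becomes [1, 20, 16, 4, 9]
arr[1]=20 > 9: no swap
arr[2]=16 > 9: no swap
arr[3]=4 <= 9: swap with position 1, array becomes [1, 4, 16, 20, 9]

Place pivot at position 2: [1, 4, 9, 20, 16]
Pivot position: 2

After partitioning with pivot 9, the array becomes [1, 4, 9, 20, 16]. The pivot is placed at index 2. All elements to the left of the pivot are <= 9, and all elements to the right are > 9.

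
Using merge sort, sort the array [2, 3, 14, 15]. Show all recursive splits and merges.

Merge sort trace:

Split: [2, 3, 14, 15] -> [2, 3] and [14, 15]
  Split: [2, 3] -> [2] and [3]
  Merge: [2] + [3] -> [2, 3]
  Split: [14, 15] -> [14] and [15]
  Merge: [14] + [15] -> [14, 15]
Merge: [2, 3] + [14, 15] -> [2, 3, 14, 15]

Final sorted array: [2, 3, 14, 15]

The merge sort proceeds by recursively splitting the array and merging sorted halves.
After all merges, the sorted array is [2, 3, 14, 15].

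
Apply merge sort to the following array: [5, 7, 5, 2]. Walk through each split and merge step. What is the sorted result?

Merge sort trace:

Split: [5, 7, 5, 2] -> [5, 7] and [5, 2]
  Split: [5, 7] -> [5] and [7]
  Merge: [5] + [7] -> [5, 7]
  Split: [5, 2] -> [5] and [2]
  Merge: [5] + [2] -> [2, 5]
Merge: [5, 7] + [2, 5] -> [2, 5, 5, 7]

Final sorted array: [2, 5, 5, 7]

The merge sort proceeds by recursively splitting the array and merging sorted halves.
After all merges, the sorted array is [2, 5, 5, 7].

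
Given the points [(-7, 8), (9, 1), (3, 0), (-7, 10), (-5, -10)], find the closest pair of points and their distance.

Computing all pairwise distances among 5 points:

d((-7, 8), (9, 1)) = 17.4642
d((-7, 8), (3, 0)) = 12.8062
d((-7, 8), (-7, 10)) = 2.0 <-- minimum
d((-7, 8), (-5, -10)) = 18.1108
d((9, 1), (3, 0)) = 6.0828
d((9, 1), (-7, 10)) = 18.3576
d((9, 1), (-5, -10)) = 17.8045
d((3, 0), (-7, 10)) = 14.1421
d((3, 0), (-5, -10)) = 12.8062
d((-7, 10), (-5, -10)) = 20.0998

Closest pair: (-7, 8) and (-7, 10) with distance 2.0

The closest pair is (-7, 8) and (-7, 10) with Euclidean distance 2.0. For 5 points, brute-force pairwise comparison is shown above. For large n, the divide-and-conquer algorithm (sort by x, recurse on halves, check the dividing strip) achieves O(n log n).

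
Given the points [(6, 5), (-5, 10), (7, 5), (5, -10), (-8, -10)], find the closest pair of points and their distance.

Computing all pairwise distances among 5 points:

d((6, 5), (-5, 10)) = 12.083
d((6, 5), (7, 5)) = 1.0 <-- minimum
d((6, 5), (5, -10)) = 15.0333
d((6, 5), (-8, -10)) = 20.5183
d((-5, 10), (7, 5)) = 13.0
d((-5, 10), (5, -10)) = 22.3607
d((-5, 10), (-8, -10)) = 20.2237
d((7, 5), (5, -10)) = 15.1327
d((7, 5), (-8, -10)) = 21.2132
d((5, -10), (-8, -10)) = 13.0

Closest pair: (6, 5) and (7, 5) with distance 1.0

The closest pair is (6, 5) and (7, 5) with Euclidean distance 1.0. For 5 points, brute-force pairwise comparison is shown above. For large n, the divide-and-conquer algorithm (sort by x, recurse on halves, check the dividing strip) achieves O(n log n).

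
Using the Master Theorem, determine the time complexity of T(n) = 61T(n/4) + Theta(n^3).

Master Theorem for T(n) = 61T(n/4) + O(n^3):

a = 61, b = 4, c = 3
log_b(a) = log_4(61) = 2.9654

Case 3: c = 3 > log_4(61) = 2.9654
T(n) = O(n^3) = O(n^3)

For T(n) = 61T(n/4) + O(n^3): log_4(61) = 2.9654. This is Case 3 of the Master Theorem (c > log_b(a), work dominated by root), giving O(n^3).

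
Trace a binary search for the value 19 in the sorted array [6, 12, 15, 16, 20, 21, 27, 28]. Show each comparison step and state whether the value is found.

Binary search for 19 in [6, 12, 15, 16, 20, 21, 27, 28]:

lo=0, hi=7, mid=3, arr[mid]=16 -> 16 < 19, search right half
lo=4, hi=7, mid=5, arr[mid]=21 -> 21 > 19, search left half
lo=4, hi=4, mid=4, arr[mid]=20 -> 20 > 19, search left half
lo=4 > hi=3, target 19 not found

Binary search determines that 19 is not in the array after 3 comparisons. The search space was exhausted without finding the target.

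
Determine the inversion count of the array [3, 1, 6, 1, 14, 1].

Finding inversions in [3, 1, 6, 1, 14, 1]:

(0, 1): arr[0]=3 > arr[1]=1
(0, 3): arr[0]=3 > arr[3]=1
(0, 5): arr[0]=3 > arr[5]=1
(2, 3): arr[2]=6 > arr[3]=1
(2, 5): arr[2]=6 > arr[5]=1
(4, 5): arr[4]=14 > arr[5]=1

Total inversions: 6

The array has 6 inversion(s): (0,1), (0,3), (0,5), (2,3), (2,5), (4,5). Each pair (i,j) satisfies i < j and arr[i] > arr[j].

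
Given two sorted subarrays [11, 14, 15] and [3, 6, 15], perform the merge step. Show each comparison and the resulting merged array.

Merging process:

Compare 11 vs 3: take 3 from right. Merged: [3]
Compare 11 vs 6: take 6 from right. Merged: [3, 6]
Compare 11 vs 15: take 11 from left. Merged: [3, 6, 11]
Compare 14 vs 15: take 14 from left. Merged: [3, 6, 11, 14]
Compare 15 vs 15: take 15 from left. Merged: [3, 6, 11, 14, 15]
Append remaining from right: [15]. Merged: [3, 6, 11, 14, 15, 15]

Final merged array: [3, 6, 11, 14, 15, 15]
Total comparisons: 5

The merged array is [3, 6, 11, 14, 15, 15], requiring 5 comparisons. The merge step runs in O(n) time where n is the total number of elements.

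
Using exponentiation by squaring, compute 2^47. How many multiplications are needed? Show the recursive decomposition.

Computing 2^47 by squaring (build up from 2^1; each line after the first costs one multiplication):

2^1 = 2
2^2 = (2^1)^2 = 2^2 = 4
2^4 = (2^2)^2 = 4^2 = 16
2^5 = 2 * 2^4 = 2 * 16 = 32
2^10 = (2^5)^2 = 32^2 = 1024
2^11 = 2 * 2^10 = 2 * 1024 = 2048
2^22 = (2^11)^2 = 2048^2 = 4194304
2^23 = 2 * 2^22 = 2 * 4194304 = 8388608
2^46 = (2^23)^2 = 8388608^2 = 70368744177664
2^47 = 2 * 2^46 = 2 * 70368744177664 = 140737488355328

Result: 140737488355328
Multiplications needed: 9 (9 lines after 2^1)

2^47 = 140737488355328. Using exponentiation by squaring, this requires 9 multiplications. The key idea: if the exponent is even, square the half-power; if odd, multiply by the base once.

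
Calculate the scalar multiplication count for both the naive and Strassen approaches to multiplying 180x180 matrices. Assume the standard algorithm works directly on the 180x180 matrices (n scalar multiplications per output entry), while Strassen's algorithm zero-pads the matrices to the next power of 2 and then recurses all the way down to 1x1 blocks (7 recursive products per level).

Matrix multiplication for 180x180 matrices:

Strassen's algorithm requires power-of-2 dimensions. Pad 180x180 to 256x256 (next power of 2).

Standard algorithm: 180^3 = 5832000 multiplications
Strassen's algorithm: 7^(log2(256)) = 7^8 = 5764801 multiplications
Savings: 5832000 - 5764801 = 67199 multiplications

Standard: 5832000 multiplications (180^3). Strassen: 5764801 multiplications (7^8, after padding to 256x256). Strassen reduces 8 recursive multiplications to 7 at each level.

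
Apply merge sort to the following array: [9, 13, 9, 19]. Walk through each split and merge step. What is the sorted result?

Merge sort trace:

Split: [9, 13, 9, 19] -> [9, 13] and [9, 19]
  Split: [9, 13] -> [9] and [13]
  Merge: [9] + [13] -> [9, 13]
  Split: [9, 19] -> [9] and [19]
  Merge: [9] + [19] -> [9, 19]
Merge: [9, 13] + [9, 19] -> [9, 9, 13, 19]

Final sorted array: [9, 9, 13, 19]

The merge sort proceeds by recursively splitting the array and merging sorted halves.
After all merges, the sorted array is [9, 9, 13, 19].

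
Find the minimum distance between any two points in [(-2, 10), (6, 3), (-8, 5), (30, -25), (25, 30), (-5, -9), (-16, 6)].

Computing all pairwise distances among 7 points:

d((-2, 10), (6, 3)) = 10.6301
d((-2, 10), (-8, 5)) = 7.8102 <-- minimum
d((-2, 10), (30, -25)) = 47.4236
d((-2, 10), (25, 30)) = 33.6006
d((-2, 10), (-5, -9)) = 19.2354
d((-2, 10), (-16, 6)) = 14.5602
d((6, 3), (-8, 5)) = 14.1421
d((6, 3), (30, -25)) = 36.8782
d((6, 3), (25, 30)) = 33.0151
d((6, 3), (-5, -9)) = 16.2788
d((6, 3), (-16, 6)) = 22.2036
d((-8, 5), (30, -25)) = 48.4149
d((-8, 5), (25, 30)) = 41.4005
d((-8, 5), (-5, -9)) = 14.3178
d((-8, 5), (-16, 6)) = 8.0623
d((30, -25), (25, 30)) = 55.2268
d((30, -25), (-5, -9)) = 38.4838
d((30, -25), (-16, 6)) = 55.4707
d((25, 30), (-5, -9)) = 49.2037
d((25, 30), (-16, 6)) = 47.5079
d((-5, -9), (-16, 6)) = 18.6011

Closest pair: (-2, 10) and (-8, 5) with distance 7.8102

The closest pair is (-2, 10) and (-8, 5) with Euclidean distance 7.8102. For 7 points, brute-force pairwise comparison is shown above. For large n, the divide-and-conquer algorithm (sort by x, recurse on halves, check the dividing strip) achieves O(n log n).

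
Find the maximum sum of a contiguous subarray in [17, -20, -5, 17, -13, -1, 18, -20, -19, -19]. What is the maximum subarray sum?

Using Kadane's algorithm on [17, -20, -5, 17, -13, -1, 18, -20, -19, -19]:

Scanning through the array:
Position 1 (value -20): max_ending_here = -3, max_so_far = 17
Position 2 (value -5): max_ending_here = -5, max_so_far = 17
Position 3 (value 17): max_ending_here = 17, max_so_far = 17
Position 4 (value -13): max_ending_here = 4, max_so_far = 17
Position 5 (value -1): max_ending_here = 3, max_so_far = 17
Position 6 (value 18): max_ending_here = 21, max_so_far = 21
Position 7 (value -20): max_ending_here = 1, max_so_far = 21
Position 8 (value -19): max_ending_here = -18, max_so_far = 21
Position 9 (value -19): max_ending_here = -19, max_so_far = 21

Maximum subarray: [17, -13, -1, 18]
Maximum sum: 21

The maximum subarray is [17, -13, -1, 18] with sum 21. This subarray runs from index 3 to index 6.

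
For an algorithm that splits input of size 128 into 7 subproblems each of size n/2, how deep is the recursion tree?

For divide and conquer with division factor 2:

Problem sizes at each level:
Level 0: 128
Level 1: 64
Level 2: 32
Level 3: 16
Level 4: 8
Level 5: 4
Level 6: 2
Level 7: 1

The root is level 0 and the size-1 base case is level 7 (the tree spans levels 0 through 7, i.e. 8 levels counting the root), so the depth is the number of divisions: log_2(128) = 7

The recursion tree depth is log_2(128) = 7. At each level, the problem size is divided by 2, so it takes 7 divisions to reduce to a base case of size 1. The algorithm makes 7 recursive calls at each level.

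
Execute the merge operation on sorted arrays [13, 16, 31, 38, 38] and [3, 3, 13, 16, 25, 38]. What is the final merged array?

Merging process:

Compare 13 vs 3: take 3 from right. Merged: [3]
Compare 13 vs 3: take 3 from right. Merged: [3, 3]
Compare 13 vs 13: take 13 from left. Merged: [3, 3, 13]
Compare 16 vs 13: take 13 from right. Merged: [3, 3, 13, 13]
Compare 16 vs 16: take 16 from left. Merged: [3, 3, 13, 13, 16]
Compare 31 vs 16: take 16 from right. Merged: [3, 3, 13, 13, 16, 16]
Compare 31 vs 25: take 25 from right. Merged: [3, 3, 13, 13, 16, 16, 25]
Compare 31 vs 38: take 31 from left. Merged: [3, 3, 13, 13, 16, 16, 25, 31]
Compare 38 vs 38: take 38 from left. Merged: [3, 3, 13, 13, 16, 16, 25, 31, 38]
Compare 38 vs 38: take 38 from left. Merged: [3, 3, 13, 13, 16, 16, 25, 31, 38, 38]
Append remaining from right: [38]. Merged: [3, 3, 13, 13, 16, 16, 25, 31, 38, 38, 38]

Final merged array: [3, 3, 13, 13, 16, 16, 25, 31, 38, 38, 38]
Total comparisons: 10

The merged array is [3, 3, 13, 13, 16, 16, 25, 31, 38, 38, 38], requiring 10 comparisons. The merge step runs in O(n) time where n is the total number of elements.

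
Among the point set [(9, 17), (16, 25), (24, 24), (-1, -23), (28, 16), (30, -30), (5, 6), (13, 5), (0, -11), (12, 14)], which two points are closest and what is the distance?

Computing all pairwise distances among 10 points:

d((9, 17), (16, 25)) = 10.6301
d((9, 17), (24, 24)) = 16.5529
d((9, 17), (-1, -23)) = 41.2311
d((9, 17), (28, 16)) = 19.0263
d((9, 17), (30, -30)) = 51.4782
d((9, 17), (5, 6)) = 11.7047
d((9, 17), (13, 5)) = 12.6491
d((9, 17), (0, -11)) = 29.4109
d((9, 17), (12, 14)) = 4.2426 <-- minimum
d((16, 25), (24, 24)) = 8.0623
d((16, 25), (-1, -23)) = 50.9215
d((16, 25), (28, 16)) = 15.0
d((16, 25), (30, -30)) = 56.7539
d((16, 25), (5, 6)) = 21.9545
d((16, 25), (13, 5)) = 20.2237
d((16, 25), (0, -11)) = 39.3954
d((16, 25), (12, 14)) = 11.7047
d((24, 24), (-1, -23)) = 53.2353
d((24, 24), (28, 16)) = 8.9443
d((24, 24), (30, -30)) = 54.3323
d((24, 24), (5, 6)) = 26.1725
d((24, 24), (13, 5)) = 21.9545
d((24, 24), (0, -11)) = 42.4382
d((24, 24), (12, 14)) = 15.6205
d((-1, -23), (28, 16)) = 48.6004
d((-1, -23), (30, -30)) = 31.7805
d((-1, -23), (5, 6)) = 29.6142
d((-1, -23), (13, 5)) = 31.305
d((-1, -23), (0, -11)) = 12.0416
d((-1, -23), (12, 14)) = 39.2173
d((28, 16), (30, -30)) = 46.0435
d((28, 16), (5, 6)) = 25.0799
d((28, 16), (13, 5)) = 18.6011
d((28, 16), (0, -11)) = 38.8973
d((28, 16), (12, 14)) = 16.1245
d((30, -30), (5, 6)) = 43.8292
d((30, -30), (13, 5)) = 38.9102
d((30, -30), (0, -11)) = 35.5106
d((30, -30), (12, 14)) = 47.5395
d((5, 6), (13, 5)) = 8.0623
d((5, 6), (0, -11)) = 17.72
d((5, 6), (12, 14)) = 10.6301
d((13, 5), (0, -11)) = 20.6155
d((13, 5), (12, 14)) = 9.0554
d((0, -11), (12, 14)) = 27.7308

Closest pair: (9, 17) and (12, 14) with distance 4.2426

The closest pair is (9, 17) and (12, 14) with Euclidean distance 4.2426. For 10 points, brute-force pairwise comparison is shown above. For large n, the divide-and-conquer algorithm (sort by x, recurse on halves, check the dividing strip) achieves O(n log n).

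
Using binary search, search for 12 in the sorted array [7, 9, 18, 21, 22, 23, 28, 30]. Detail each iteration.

Binary search for 12 in [7, 9, 18, 21, 22, 23, 28, 30]:

lo=0, hi=7, mid=3, arr[mid]=21 -> 21 > 12, search left half
lo=0, hi=2, mid=1, arr[mid]=9 -> 9 < 12, search right half
lo=2, hi=2, mid=2, arr[mid]=18 -> 18 > 12, search left half
lo=2 > hi=1, target 12 not found

Binary search determines that 12 is not in the array after 3 comparisons. The search space was exhausted without finding the target.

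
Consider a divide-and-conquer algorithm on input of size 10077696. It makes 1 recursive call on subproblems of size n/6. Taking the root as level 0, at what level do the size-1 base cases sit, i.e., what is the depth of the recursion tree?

For divide and conquer with division factor 6:

Problem sizes at each level:
Level 0: 10077696
Level 1: 1679616
Level 2: 279936
Level 3: 46656
Level 4: 7776
Level 5: 1296
Level 6: 216
Level 7: 36
Level 8: 6
Level 9: 1

The root is level 0 and the size-1 base case is level 9 (the tree spans levels 0 through 9, i.e. 10 levels counting the root), so the depth is the number of divisions: log_6(10077696) = 9

The recursion tree depth is log_6(10077696) = 9. At each level, the problem size is divided by 6, so it takes 9 divisions to reduce to a base case of size 1. The algorithm makes 1 recursive call at each level.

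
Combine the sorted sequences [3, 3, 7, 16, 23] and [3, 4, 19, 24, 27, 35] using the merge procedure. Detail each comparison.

Merging process:

Compare 3 vs 3: take 3 from left. Merged: [3]
Compare 3 vs 3: take 3 from left. Merged: [3, 3]
Compare 7 vs 3: take 3 from right. Merged: [3, 3, 3]
Compare 7 vs 4: take 4 from right. Merged: [3, 3, 3, 4]
Compare 7 vs 19: take 7 from left. Merged: [3, 3, 3, 4, 7]
Compare 16 vs 19: take 16 from left. Merged: [3, 3, 3, 4, 7, 16]
Compare 23 vs 19: take 19 from right. Merged: [3, 3, 3, 4, 7, 16, 19]
Compare 23 vs 24: take 23 from left. Merged: [3, 3, 3, 4, 7, 16, 19, 23]
Append remaining from right: [24, 27, 35]. Merged: [3, 3, 3, 4, 7, 16, 19, 23, 24, 27, 35]

Final merged array: [3, 3, 3, 4, 7, 16, 19, 23, 24, 27, 35]
Total comparisons: 8

The merged array is [3, 3, 3, 4, 7, 16, 19, 23, 24, 27, 35], requiring 8 comparisons. The merge step runs in O(n) time where n is the total number of elements.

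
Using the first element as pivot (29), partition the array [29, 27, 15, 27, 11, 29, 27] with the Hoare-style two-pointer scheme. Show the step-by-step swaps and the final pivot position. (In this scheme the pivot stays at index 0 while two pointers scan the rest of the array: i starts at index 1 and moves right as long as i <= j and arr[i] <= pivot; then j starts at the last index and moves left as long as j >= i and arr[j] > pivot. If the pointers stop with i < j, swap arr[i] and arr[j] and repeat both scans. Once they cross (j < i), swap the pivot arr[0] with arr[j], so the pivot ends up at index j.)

Hoare-style two-pointer partition with pivot = 29:

Initial array: [29, 27, 15, 27, 11, 29, 27]

Pointers start at i = 1, j = 6.
i ends at 7, j ends at 6: the pointers have crossed (j < i), so scanning stops.

Swap pivot arr[0] with arr[6] to place pivot at position 6: [27, 27, 15, 27, 11, 29, 29]
Pivot position: 6

After partitioning with pivot 29, the array becomes [27, 27, 15, 27, 11, 29, 29]. The pivot is placed at index 6. All elements to the left of the pivot are <= 29, and all elements to the right are > 29.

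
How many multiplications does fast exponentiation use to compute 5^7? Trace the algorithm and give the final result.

Computing 5^7 by squaring (build up from 5^1; each line after the first costs one multiplication):

5^1 = 5
5^2 = (5^1)^2 = 5^2 = 25
5^3 = 5 * 5^2 = 5 * 25 = 125
5^6 = (5^3)^2 = 125^2 = 15625
5^7 = 5 * 5^6 = 5 * 15625 = 78125

Result: 78125
Multiplications needed: 4 (4 lines after 5^1)

5^7 = 78125. Using exponentiation by squaring, this requires 4 multiplications. The key idea: if the exponent is even, square the half-power; if odd, multiply by the base once.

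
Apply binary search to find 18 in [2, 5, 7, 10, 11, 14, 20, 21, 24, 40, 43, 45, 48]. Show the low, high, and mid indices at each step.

Binary search for 18 in [2, 5, 7, 10, 11, 14, 20, 21, 24, 40, 43, 45, 48]:

lo=0, hi=12, mid=6, arr[mid]=20 -> 20 > 18, search left half
lo=0, hi=5, mid=2, arr[mid]=7 -> 7 < 18, search right half
lo=3, hi=5, mid=4, arr[mid]=11 -> 11 < 18, search right half
lo=5, hi=5, mid=5, arr[mid]=14 -> 14 < 18, search right half
lo=6 > hi=5, target 18 not found

Binary search determines that 18 is not in the array after 4 comparisons. The search space was exhausted without finding the target.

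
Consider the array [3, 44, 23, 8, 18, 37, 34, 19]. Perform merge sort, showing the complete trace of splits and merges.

Merge sort trace:

Split: [3, 44, 23, 8, 18, 37, 34, 19] -> [3, 44, 23, 8] and [18, 37, 34, 19]
  Split: [3, 44, 23, 8] -> [3, 44] and [23, 8]
    Split: [3, 44] -> [3] and [44]
    Merge: [3] + [44] -> [3, 44]
    Split: [23, 8] -> [23] and [8]
    Merge: [23] + [8] -> [8, 23]
  Merge: [3, 44] + [8, 23] -> [3, 8, 23, 44]
  Split: [18, 37, 34, 19] -> [18, 37] and [34, 19]
    Split: [18, 37] -> [18] and [37]
    Merge: [18] + [37] -> [18, 37]
    Split: [34, 19] -> [34] and [19]
    Merge: [34] + [19] -> [19, 34]
  Merge: [18, 37] + [19, 34] -> [18, 19, 34, 37]
Merge: [3, 8, 23, 44] + [18, 19, 34, 37] -> [3, 8, 18, 19, 23, 34, 37, 44]

Final sorted array: [3, 8, 18, 19, 23, 34, 37, 44]

The merge sort proceeds by recursively splitting the array and merging sorted halves.
After all merges, the sorted array is [3, 8, 18, 19, 23, 34, 37, 44].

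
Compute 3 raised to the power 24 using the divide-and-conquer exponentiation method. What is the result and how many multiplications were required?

Computing 3^24 by squaring (build up from 3^1; each line after the first costs one multiplication):

3^1 = 3
3^2 = (3^1)^2 = 3^2 = 9
3^3 = 3 * 3^2 = 3 * 9 = 27
3^6 = (3^3)^2 = 27^2 = 729
3^12 = (3^6)^2 = 729^2 = 531441
3^24 = (3^12)^2 = 531441^2 = 282429536481

Result: 282429536481
Multiplications needed: 5 (5 lines after 3^1)

3^24 = 282429536481. Using exponentiation by squaring, this requires 5 multiplications. The key idea: if the exponent is even, square the half-power; if odd, multiply by the base once.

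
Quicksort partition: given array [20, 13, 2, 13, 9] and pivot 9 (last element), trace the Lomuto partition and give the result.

Lomuto partition with pivot = 9:

Initial array: [20, 13, 2, 13, 9]

arr[0]=20 > 9: no swap
arr[1]=13 > 9: no swap
arr[2]=2 <= 9: swap with position 0, array becomes [2, 13, 20, 13, 9]
arr[3]=13 > 9: no swap

Place pivot at position 1: [2, 9, 20, 13, 13]
Pivot position: 1

After partitioning with pivot 9, the array becomes [2, 9, 20, 13, 13]. The pivot is placed at index 1. All elements to the left of the pivot are <= 9, and all elements to the right are > 9.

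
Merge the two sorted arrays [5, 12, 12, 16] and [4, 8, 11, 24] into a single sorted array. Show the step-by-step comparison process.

Merging process:

Compare 5 vs 4: take 4 from right. Merged: [4]
Compare 5 vs 8: take 5 from left. Merged: [4, 5]
Compare 12 vs 8: take 8 from right. Merged: [4, 5, 8]
Compare 12 vs 11: take 11 from right. Merged: [4, 5, 8, 11]
Compare 12 vs 24: take 12 from left. Merged: [4, 5, 8, 11, 12]
Compare 12 vs 24: take 12 from left. Merged: [4, 5, 8, 11, 12, 12]
Compare 16 vs 24: take 16 from left. Merged: [4, 5, 8, 11, 12, 12, 16]
Append remaining from right: [24]. Merged: [4, 5, 8, 11, 12, 12, 16, 24]

Final merged array: [4, 5, 8, 11, 12, 12, 16, 24]
Total comparisons: 7

The merged array is [4, 5, 8, 11, 12, 12, 16, 24], requiring 7 comparisons. The merge step runs in O(n) time where n is the total number of elements.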